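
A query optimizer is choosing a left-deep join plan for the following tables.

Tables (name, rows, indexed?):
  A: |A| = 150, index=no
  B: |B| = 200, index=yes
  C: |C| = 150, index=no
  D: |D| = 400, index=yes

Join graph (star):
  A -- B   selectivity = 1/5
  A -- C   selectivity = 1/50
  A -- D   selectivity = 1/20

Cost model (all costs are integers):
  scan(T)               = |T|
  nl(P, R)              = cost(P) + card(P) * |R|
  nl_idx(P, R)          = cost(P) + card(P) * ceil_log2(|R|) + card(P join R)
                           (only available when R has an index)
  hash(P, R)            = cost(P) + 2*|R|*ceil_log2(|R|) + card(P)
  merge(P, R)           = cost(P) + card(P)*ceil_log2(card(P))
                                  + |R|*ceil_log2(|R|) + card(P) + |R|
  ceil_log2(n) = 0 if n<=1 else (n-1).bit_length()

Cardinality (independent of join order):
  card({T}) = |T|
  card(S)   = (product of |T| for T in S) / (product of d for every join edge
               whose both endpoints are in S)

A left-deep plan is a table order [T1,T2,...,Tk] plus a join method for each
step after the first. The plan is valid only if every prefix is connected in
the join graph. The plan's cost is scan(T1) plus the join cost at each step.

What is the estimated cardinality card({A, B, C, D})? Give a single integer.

360000

Tables in S: A(150), B(200), C(150), D(400)
Edges inside S: A-B(d=5), A-C(d=50), A-D(d=20)
numerator = 150 * 200 * 150 * 400 = 1800000000
denominator = 5 * 50 * 20 = 5000
card(S) = 1800000000 / 5000 = 360000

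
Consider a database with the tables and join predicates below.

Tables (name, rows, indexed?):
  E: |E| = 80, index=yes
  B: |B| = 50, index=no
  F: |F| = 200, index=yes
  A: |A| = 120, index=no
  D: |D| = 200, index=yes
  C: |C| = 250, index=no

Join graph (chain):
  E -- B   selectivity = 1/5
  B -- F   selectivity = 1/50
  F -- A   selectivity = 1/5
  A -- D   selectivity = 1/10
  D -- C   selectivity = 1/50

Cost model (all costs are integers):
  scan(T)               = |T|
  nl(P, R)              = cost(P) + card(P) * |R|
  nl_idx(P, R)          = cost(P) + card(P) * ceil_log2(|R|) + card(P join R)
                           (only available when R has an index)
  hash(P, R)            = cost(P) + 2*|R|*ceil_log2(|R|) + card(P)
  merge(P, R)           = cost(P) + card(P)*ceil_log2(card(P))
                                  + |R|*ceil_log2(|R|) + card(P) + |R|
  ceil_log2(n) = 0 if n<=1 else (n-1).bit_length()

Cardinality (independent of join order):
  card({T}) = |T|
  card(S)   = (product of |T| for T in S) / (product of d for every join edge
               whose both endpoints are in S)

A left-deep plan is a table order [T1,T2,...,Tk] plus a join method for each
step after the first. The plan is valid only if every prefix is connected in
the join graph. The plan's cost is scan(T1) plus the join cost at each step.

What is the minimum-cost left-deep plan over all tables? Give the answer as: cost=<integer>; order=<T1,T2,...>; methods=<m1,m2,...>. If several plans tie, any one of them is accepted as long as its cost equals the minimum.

cost=591650; order=B,F,A,D,C,E; methods=nl_idx,hash,hash,hash,hash

Selinger DP (subsets sized 1..n):
  {E}: scan cost=80, card=80
  {B}: scan cost=50, card=50
  {F}: scan cost=200, card=200
  {A}: scan cost=120, card=120
  {D}: scan cost=200, card=200
  {C}: scan cost=250, card=250
  {BE}: card=800; try (B,hash)→760, (E,merge)→1040, (B,merge)→1070, (E,nl_idx)→1200, (E,hash)→1220, (E,nl)→4050 …(+1); best=760 via (B,hash)
  {BF}: card=200; try (F,nl_idx)→650, (B,hash)→1000, (F,merge)→2200, (B,merge)→2350, (F,hash)→3300, (F,nl)→10050 …(+1); best=650 via (F,nl_idx)
  {AF}: card=4800; try (A,hash)→2080, (F,merge)→2880, (A,merge)→2960, (F,hash)→3440, (F,nl_idx)→5880, (F,nl)→24120 …(+1); best=2080 via (A,hash)
  {AD}: card=2400; try (A,hash)→2080, (D,merge)→2880, (A,merge)→2960, (D,hash)→3440, (D,nl_idx)→3480, (D,nl)→24120 …(+1); best=2080 via (A,hash)
  {CD}: card=1000; try (D,nl_idx)→3250, (D,hash)→3700, (C,merge)→4250, (D,merge)→4300, (C,hash)→4400, (C,nl)→50200 …(+1); best=3250 via (D,nl_idx)
  {BEF}: card=3200; try (E,hash)→1970, (E,merge)→3090, (F,hash)→4760, (E,nl_idx)→5250, (F,nl_idx)→10360, (F,merge)→11360 …(+2); best=1970 via (E,hash)
  {ABF}: card=4800; try (A,hash)→2530, (A,merge)→3410, (B,hash)→7480, (A,nl)→24650, (B,merge)→69630, (B,nl)→242080; best=2530 via (A,hash)
  {ADF}: card=96000; try (F,hash)→7680, (D,hash)→10080, (F,merge)→35080, (D,merge)→71080, (F,nl_idx)→117280, (D,nl_idx)→136480 …(+2); best=7680 via (F,hash)
  {ACD}: card=12000; try (A,hash)→5930, (C,hash)→8480, (A,merge)→15210, (C,merge)→35530, (A,nl)→123250, (C,nl)→602080; best=5930 via (A,hash)
  {ABEF}: card=76800; try (A,hash)→6850, (E,hash)→8450, (A,merge)→44530, (E,merge)→70370, (E,nl_idx)→112930, (A,nl)→385970 …(+1); best=6850 via (A,hash)
  {ABDF}: card=96000; try (D,hash)→10530, (D,merge)→71530, (B,hash)→104280, (D,nl_idx)→136930, (D,nl)→962530, (B,merge)→1736030 …(+1); best=10530 via (D,hash)
  {ACDF}: card=480000; try (F,hash)→21130, (C,hash)→107680, (F,merge)→187730, (F,nl_idx)→581930, (C,merge)→1737930, (F,nl)→2405930 …(+1); best=21130 via (F,hash)
  {ABDEF}: card=1536000; try (D,hash)→86850, (E,hash)→107650, (D,merge)→1391050, (E,merge)→1739170, (D,nl_idx)→2157250, (E,nl_idx)→2218530 …(+2); best=86850 via (D,hash)
  {ABCDF}: card=480000; try (C,hash)→110530, (B,hash)→501730, (C,merge)→1740780, (B,merge)→9621480, (C,nl)→24010530, (B,nl)→24021130; best=110530 via (C,hash)
  {ABCDEF}: card=7680000; try (E,hash)→591650, (C,hash)→1626850, (E,merge)→9711170, (E,nl_idx)→11150530, (C,merge)→33881100, (E,nl)→38510530 …(+1); best=591650 via (E,hash)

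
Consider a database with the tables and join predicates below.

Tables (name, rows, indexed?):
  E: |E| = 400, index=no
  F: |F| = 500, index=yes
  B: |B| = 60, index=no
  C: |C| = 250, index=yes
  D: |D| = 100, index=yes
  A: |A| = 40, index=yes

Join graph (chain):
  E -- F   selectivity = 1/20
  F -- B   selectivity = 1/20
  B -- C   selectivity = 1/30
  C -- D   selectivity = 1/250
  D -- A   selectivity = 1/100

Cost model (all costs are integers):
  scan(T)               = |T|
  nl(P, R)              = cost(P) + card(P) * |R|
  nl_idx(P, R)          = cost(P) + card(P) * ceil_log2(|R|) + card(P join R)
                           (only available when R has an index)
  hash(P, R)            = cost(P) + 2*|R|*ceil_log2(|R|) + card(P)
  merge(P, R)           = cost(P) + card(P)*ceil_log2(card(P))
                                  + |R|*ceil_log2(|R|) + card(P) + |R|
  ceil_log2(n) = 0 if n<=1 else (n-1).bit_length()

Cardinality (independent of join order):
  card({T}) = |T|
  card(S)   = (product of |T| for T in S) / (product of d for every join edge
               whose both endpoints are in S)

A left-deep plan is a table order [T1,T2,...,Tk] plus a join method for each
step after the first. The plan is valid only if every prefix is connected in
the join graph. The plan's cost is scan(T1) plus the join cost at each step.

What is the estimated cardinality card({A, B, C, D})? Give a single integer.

80

Tables in S: A(40), B(60), C(250), D(100)
Edges inside S: B-C(d=30), C-D(d=250), D-A(d=100)
numerator = 40 * 60 * 250 * 100 = 60000000
denominator = 30 * 250 * 100 = 750000
card(S) = 60000000 / 750000 = 80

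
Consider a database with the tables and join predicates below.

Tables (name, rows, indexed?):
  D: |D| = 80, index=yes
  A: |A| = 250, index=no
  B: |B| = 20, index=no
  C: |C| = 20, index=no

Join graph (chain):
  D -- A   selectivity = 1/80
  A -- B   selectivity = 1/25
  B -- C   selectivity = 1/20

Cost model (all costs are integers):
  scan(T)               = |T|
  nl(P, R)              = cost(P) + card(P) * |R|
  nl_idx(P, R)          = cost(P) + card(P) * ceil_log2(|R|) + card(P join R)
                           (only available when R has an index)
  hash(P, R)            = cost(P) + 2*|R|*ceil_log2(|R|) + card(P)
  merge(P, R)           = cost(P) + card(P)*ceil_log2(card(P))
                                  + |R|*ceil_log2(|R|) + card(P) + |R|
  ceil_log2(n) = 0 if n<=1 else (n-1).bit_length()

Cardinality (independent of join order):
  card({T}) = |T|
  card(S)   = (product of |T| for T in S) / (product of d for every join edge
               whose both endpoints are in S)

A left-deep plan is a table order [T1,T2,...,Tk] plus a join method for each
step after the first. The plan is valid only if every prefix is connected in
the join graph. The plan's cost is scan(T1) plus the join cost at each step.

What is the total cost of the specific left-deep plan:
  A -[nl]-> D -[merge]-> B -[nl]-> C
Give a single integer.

26620

step 1: scan A: cost=250, card=250
step 2: join D via nl
    card(P join D) = 250*80/(80) = 250
    cost = 250 + 250*80 = 20250
step 3: join B via merge
    card(P join B) = 250*20/(25) = 200
    cost = 20250 + 250*8 + 20*5 + 250 + 20 = 22620
step 4: join C via nl
    card(P join C) = 200*20/(20) = 200
    cost = 22620 + 200*20 = 26620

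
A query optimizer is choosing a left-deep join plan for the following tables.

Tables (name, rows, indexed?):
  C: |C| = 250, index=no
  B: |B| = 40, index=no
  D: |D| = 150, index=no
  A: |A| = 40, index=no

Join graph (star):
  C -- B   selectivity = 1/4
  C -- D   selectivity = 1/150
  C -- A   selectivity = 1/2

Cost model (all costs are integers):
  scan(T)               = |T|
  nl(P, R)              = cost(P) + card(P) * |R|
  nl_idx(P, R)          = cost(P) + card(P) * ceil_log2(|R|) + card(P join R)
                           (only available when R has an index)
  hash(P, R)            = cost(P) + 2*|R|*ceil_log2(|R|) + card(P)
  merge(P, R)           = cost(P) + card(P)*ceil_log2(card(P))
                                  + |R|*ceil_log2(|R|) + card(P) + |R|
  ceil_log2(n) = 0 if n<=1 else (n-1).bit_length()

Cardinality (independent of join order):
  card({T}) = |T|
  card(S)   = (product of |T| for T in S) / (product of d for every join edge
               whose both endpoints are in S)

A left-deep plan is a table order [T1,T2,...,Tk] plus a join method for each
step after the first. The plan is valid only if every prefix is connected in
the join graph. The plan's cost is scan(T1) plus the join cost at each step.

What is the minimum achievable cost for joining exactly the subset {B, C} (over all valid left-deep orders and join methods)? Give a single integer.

980

Selinger DP over subsets of {B,C}:
  {C}: scan cost=250, card=250
  {B}: scan cost=40, card=40
  {BC}: card=2500; try (B,hash)→980, (C,merge)→2570, (B,merge)→2780, (C,hash)→4080, (C,nl)→10040, (B,nl)→10250; best=980 via (B,hash)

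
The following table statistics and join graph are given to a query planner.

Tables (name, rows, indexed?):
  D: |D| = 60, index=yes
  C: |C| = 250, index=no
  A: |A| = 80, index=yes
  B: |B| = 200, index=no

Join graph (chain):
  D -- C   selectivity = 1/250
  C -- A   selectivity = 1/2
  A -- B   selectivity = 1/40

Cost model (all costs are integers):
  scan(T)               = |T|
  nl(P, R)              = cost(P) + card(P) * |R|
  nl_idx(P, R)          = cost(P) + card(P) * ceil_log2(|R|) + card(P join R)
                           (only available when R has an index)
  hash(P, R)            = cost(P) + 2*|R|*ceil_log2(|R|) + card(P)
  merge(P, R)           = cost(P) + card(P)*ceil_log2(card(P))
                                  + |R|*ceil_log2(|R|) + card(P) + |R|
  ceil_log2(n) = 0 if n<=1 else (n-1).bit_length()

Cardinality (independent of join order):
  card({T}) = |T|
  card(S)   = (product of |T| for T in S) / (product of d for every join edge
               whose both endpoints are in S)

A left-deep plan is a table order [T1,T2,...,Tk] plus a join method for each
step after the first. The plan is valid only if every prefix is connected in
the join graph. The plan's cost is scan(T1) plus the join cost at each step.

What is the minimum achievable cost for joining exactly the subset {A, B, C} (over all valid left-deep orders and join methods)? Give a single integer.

5920

Selinger DP over subsets of {A,B,C}:
  {C}: scan cost=250, card=250
  {A}: scan cost=80, card=80
  {B}: scan cost=200, card=200
  {AC}: card=10000; try (A,hash)→1620, (C,merge)→2970, (A,merge)→3140, (C,hash)→4160, (A,nl_idx)→12000, (C,nl)→20080 …(+1); best=1620 via (A,hash)
  {AB}: card=400; try (A,hash)→1520, (A,nl_idx)→2000, (B,merge)→2520, (A,merge)→2640, (B,hash)→3360, (B,nl)→16080 …(+1); best=1520 via (A,hash)
  {ABC}: card=50000; try (C,hash)→5920, (C,merge)→7770, (B,hash)→14820, (C,nl)→101520, (B,merge)→153420, (B,nl)→2001620; best=5920 via (C,hash)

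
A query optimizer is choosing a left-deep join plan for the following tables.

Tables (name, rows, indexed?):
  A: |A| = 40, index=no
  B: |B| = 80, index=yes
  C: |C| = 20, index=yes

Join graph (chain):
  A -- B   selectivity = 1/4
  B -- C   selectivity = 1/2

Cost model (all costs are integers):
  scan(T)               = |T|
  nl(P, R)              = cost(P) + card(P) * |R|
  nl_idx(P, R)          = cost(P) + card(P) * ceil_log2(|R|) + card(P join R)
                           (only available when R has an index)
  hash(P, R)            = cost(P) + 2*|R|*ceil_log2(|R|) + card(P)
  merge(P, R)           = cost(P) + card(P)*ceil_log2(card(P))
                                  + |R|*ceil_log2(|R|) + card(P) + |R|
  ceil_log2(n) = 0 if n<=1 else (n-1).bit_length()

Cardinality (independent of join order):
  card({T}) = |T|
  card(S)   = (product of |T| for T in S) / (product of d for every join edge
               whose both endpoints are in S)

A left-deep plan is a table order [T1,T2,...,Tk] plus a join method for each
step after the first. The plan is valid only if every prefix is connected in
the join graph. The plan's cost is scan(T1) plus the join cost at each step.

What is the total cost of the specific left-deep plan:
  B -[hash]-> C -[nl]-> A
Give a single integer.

32360

step 1: scan B: cost=80, card=80
step 2: join C via hash
    card(P join C) = 80*20/(2) = 800
    cost = 80 + 2*20*5 + 80 = 360
step 3: join A via nl
    card(P join A) = 800*40/(4) = 8000
    cost = 360 + 800*40 = 32360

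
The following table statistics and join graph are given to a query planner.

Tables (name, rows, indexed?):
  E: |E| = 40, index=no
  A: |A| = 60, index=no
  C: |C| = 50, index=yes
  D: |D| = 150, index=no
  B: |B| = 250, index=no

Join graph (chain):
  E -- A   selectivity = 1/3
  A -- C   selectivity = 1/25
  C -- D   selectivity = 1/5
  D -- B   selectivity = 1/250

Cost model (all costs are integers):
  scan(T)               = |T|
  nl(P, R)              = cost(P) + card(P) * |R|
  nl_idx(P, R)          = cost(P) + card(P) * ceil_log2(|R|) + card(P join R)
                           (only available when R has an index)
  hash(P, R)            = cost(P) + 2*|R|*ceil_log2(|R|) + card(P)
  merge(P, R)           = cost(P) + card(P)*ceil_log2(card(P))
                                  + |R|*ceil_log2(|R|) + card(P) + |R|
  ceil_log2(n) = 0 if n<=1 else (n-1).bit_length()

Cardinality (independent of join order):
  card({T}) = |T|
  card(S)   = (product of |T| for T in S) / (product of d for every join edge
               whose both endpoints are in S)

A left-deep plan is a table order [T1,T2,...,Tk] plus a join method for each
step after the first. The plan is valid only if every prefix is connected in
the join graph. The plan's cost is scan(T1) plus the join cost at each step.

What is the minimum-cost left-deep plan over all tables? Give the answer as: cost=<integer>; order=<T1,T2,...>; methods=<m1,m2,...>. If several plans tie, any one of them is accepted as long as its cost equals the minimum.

Selinger DP (subsets sized 1..n):
  {E}: scan cost=40, card=40
  {A}: scan cost=60, card=60
  {C}: scan cost=50, card=50
  {D}: scan cost=150, card=150
  {B}: scan cost=250, card=250
  {AE}: card=800; try (E,hash)→600, (A,merge)→740, (E,merge)→760, (A,hash)→800, (A,nl)→2440, (E,nl)→2460; best=600 via (E,hash)
  {AC}: card=120; try (C,nl_idx)→540, (C,hash)→720, (A,hash)→820, (A,merge)→820, (C,merge)→830, (A,nl)→3050 …(+1); best=540 via (C,nl_idx)
  {CD}: card=1500; try (C,hash)→900, (D,merge)→1750, (C,merge)→1850, (D,hash)→2500, (C,nl_idx)→2550, (D,nl)→7550 …(+1); best=900 via (C,hash)
  {BD}: card=150; try (D,hash)→2900, (B,merge)→3750, (D,merge)→3850, (B,hash)→4300, (B,nl)→37650, (D,nl)→37750; best=2900 via (D,hash)
  {ACE}: card=1600; try (E,hash)→1140, (E,merge)→1780, (C,hash)→2000, (E,nl)→5340, (C,nl_idx)→7000, (C,merge)→9750 …(+1); best=1140 via (E,hash)
  {ACD}: card=3600; try (D,merge)→2850, (D,hash)→3060, (A,hash)→3120, (D,nl)→18540, (A,merge)→19320, (A,nl)→90900; best=2850 via (D,merge)
  {BCD}: card=1500; try (C,hash)→3650, (C,merge)→4600, (C,nl_idx)→5300, (B,hash)→6400, (C,nl)→10400, (B,merge)→21150 …(+1); best=3650 via (C,hash)
  {ACDE}: card=48000; try (D,hash)→5140, (E,hash)→6930, (D,merge)→21690, (E,merge)→49930, (E,nl)→146850, (D,nl)→241140; best=5140 via (D,hash)
  {ABCD}: card=3600; try (A,hash)→5870, (B,hash)→10450, (A,merge)→22070, (B,merge)→51900, (A,nl)→93650, (B,nl)→902850; best=5870 via (A,hash)
  {ABCDE}: card=48000; try (E,hash)→9950, (E,merge)→52950, (B,hash)→57140, (E,nl)→149870, (B,merge)→823390, (B,nl)→12005140; best=9950 via (E,hash)

cost=9950; order=B,D,C,A,E; methods=hash,hash,hash,hash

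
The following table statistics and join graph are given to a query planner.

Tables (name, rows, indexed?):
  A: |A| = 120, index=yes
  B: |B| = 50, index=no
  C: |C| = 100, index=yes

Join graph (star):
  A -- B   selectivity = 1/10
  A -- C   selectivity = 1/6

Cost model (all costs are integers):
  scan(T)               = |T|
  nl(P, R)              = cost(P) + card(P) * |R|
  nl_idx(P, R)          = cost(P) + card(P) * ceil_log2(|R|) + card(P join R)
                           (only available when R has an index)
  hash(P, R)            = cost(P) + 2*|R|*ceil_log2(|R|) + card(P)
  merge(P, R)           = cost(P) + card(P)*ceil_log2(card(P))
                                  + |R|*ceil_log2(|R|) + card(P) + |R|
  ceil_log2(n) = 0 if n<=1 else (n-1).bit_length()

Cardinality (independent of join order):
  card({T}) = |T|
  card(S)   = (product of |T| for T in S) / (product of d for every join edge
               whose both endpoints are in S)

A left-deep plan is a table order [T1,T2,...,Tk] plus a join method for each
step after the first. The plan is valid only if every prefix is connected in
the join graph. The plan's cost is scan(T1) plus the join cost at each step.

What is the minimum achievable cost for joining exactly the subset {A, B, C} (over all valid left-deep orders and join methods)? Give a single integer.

2840

Selinger DP over subsets of {A,B,C}:
  {A}: scan cost=120, card=120
  {B}: scan cost=50, card=50
  {C}: scan cost=100, card=100
  {AB}: card=600; try (B,hash)→840, (A,nl_idx)→1000, (A,merge)→1360, (B,merge)→1430, (A,hash)→1780, (A,nl)→6050 …(+1); best=840 via (B,hash)
  {AC}: card=2000; try (C,hash)→1640, (A,merge)→1860, (C,merge)→1880, (A,hash)→1880, (A,nl_idx)→2800, (C,nl_idx)→2960 …(+2); best=1640 via (C,hash)
  {ABC}: card=10000; try (C,hash)→2840, (B,hash)→4240, (C,merge)→8240, (C,nl_idx)→15040, (B,merge)→25990, (C,nl)→60840 …(+1); best=2840 via (C,hash)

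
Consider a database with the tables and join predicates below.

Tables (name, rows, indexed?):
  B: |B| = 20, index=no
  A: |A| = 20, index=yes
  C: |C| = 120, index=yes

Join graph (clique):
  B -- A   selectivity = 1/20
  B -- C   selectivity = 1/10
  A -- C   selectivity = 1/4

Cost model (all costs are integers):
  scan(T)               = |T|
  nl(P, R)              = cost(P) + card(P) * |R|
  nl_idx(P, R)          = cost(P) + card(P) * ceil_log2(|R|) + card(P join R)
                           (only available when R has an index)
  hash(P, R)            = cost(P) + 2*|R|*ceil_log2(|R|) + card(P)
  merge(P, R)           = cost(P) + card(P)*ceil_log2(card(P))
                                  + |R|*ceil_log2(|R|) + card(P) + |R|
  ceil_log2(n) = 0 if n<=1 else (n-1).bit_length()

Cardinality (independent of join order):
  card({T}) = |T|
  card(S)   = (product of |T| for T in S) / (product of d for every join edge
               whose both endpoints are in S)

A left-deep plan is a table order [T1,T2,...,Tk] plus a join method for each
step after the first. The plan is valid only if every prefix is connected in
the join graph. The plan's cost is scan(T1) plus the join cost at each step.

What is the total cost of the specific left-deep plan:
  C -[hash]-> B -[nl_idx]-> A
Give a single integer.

step 1: scan C: cost=120, card=120
step 2: join B via hash
    card(P join B) = 120*20/(10) = 240
    cost = 120 + 2*20*5 + 120 = 440
step 3: join A via nl_idx
    card(P join A) = 240*20/(20*4) = 60
    cost = 440 + 240*5 + 60 = 1700

1700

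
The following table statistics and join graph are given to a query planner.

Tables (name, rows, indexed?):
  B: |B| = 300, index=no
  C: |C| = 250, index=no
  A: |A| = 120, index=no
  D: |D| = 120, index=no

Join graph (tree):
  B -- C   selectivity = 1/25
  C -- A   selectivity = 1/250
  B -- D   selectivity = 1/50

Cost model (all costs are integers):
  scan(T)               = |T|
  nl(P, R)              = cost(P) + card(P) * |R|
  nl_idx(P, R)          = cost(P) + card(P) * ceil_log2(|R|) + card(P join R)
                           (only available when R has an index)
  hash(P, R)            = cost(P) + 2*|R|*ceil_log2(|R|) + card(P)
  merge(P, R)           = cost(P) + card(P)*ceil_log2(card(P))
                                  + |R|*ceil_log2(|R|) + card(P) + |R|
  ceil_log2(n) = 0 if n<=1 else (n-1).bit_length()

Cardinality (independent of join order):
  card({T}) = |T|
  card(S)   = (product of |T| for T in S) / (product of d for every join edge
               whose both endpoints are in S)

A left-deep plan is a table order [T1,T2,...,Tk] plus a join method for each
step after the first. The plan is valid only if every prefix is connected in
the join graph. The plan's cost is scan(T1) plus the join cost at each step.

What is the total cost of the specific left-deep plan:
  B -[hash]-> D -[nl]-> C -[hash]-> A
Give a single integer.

191160

step 1: scan B: cost=300, card=300
step 2: join D via hash
    card(P join D) = 300*120/(50) = 720
    cost = 300 + 2*120*7 + 300 = 2280
step 3: join C via nl
    card(P join C) = 720*250/(25) = 7200
    cost = 2280 + 720*250 = 182280
step 4: join A via hash
    card(P join A) = 7200*120/(250) = 3456
    cost = 182280 + 2*120*7 + 7200 = 191160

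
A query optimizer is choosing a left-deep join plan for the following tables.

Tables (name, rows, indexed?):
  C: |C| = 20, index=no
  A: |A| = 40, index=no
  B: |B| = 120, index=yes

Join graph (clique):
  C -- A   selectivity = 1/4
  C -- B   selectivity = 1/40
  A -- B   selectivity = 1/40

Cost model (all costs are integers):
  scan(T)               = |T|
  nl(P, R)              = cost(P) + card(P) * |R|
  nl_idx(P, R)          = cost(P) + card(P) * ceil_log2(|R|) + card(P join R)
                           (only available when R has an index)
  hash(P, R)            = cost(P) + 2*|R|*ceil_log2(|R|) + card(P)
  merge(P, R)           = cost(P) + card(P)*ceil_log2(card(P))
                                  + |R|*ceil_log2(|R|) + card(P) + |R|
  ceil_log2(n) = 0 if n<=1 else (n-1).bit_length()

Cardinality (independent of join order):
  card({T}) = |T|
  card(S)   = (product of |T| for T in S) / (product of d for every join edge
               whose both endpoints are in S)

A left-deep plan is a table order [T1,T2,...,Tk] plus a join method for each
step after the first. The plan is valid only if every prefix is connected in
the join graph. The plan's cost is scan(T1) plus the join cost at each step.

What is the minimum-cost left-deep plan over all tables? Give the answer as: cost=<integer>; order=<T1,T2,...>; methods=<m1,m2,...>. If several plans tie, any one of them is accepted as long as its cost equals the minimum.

cost=760; order=A,B,C; methods=nl_idx,hash

Selinger DP (subsets sized 1..n):
  {C}: scan cost=20, card=20
  {A}: scan cost=40, card=40
  {B}: scan cost=120, card=120
  {AC}: card=200; try (C,hash)→280, (A,merge)→420, (C,merge)→440, (A,hash)→520, (A,nl)→820, (C,nl)→840; best=280 via (C,hash)
  {BC}: card=60; try (B,nl_idx)→220, (C,hash)→440, (B,merge)→1100, (C,merge)→1200, (B,hash)→1720, (B,nl)→2420 …(+1); best=220 via (B,nl_idx)
  {AB}: card=120; try (B,nl_idx)→440, (A,hash)→720, (B,merge)→1280, (A,merge)→1360, (B,hash)→1760, (B,nl)→4840 …(+1); best=440 via (B,nl_idx)
  {ABC}: card=15; try (C,hash)→760, (A,hash)→760, (A,merge)→920, (C,merge)→1520, (B,nl_idx)→1695, (B,hash)→2160 …(+4); best=760 via (C,hash)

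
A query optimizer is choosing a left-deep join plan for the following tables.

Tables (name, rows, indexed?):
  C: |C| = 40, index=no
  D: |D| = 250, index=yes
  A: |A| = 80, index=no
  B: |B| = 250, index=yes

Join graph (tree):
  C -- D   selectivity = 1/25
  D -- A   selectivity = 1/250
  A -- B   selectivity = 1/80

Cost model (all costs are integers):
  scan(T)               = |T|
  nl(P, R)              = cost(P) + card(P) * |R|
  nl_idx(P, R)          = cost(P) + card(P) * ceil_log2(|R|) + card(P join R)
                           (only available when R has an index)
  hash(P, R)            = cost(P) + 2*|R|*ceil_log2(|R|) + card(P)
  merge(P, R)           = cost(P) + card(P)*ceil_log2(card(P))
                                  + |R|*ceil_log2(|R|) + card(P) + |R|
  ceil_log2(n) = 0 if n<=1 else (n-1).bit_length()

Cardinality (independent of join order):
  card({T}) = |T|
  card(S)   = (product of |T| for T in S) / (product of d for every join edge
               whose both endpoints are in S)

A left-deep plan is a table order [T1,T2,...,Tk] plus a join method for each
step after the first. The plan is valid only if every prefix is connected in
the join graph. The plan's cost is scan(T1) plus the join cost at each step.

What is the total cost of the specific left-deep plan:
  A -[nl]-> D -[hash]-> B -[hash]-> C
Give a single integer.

24890

step 1: scan A: cost=80, card=80
step 2: join D via nl
    card(P join D) = 80*250/(250) = 80
    cost = 80 + 80*250 = 20080
step 3: join B via hash
    card(P join B) = 80*250/(80) = 250
    cost = 20080 + 2*250*8 + 80 = 24160
step 4: join C via hash
    card(P join C) = 250*40/(25) = 400
    cost = 24160 + 2*40*6 + 250 = 24890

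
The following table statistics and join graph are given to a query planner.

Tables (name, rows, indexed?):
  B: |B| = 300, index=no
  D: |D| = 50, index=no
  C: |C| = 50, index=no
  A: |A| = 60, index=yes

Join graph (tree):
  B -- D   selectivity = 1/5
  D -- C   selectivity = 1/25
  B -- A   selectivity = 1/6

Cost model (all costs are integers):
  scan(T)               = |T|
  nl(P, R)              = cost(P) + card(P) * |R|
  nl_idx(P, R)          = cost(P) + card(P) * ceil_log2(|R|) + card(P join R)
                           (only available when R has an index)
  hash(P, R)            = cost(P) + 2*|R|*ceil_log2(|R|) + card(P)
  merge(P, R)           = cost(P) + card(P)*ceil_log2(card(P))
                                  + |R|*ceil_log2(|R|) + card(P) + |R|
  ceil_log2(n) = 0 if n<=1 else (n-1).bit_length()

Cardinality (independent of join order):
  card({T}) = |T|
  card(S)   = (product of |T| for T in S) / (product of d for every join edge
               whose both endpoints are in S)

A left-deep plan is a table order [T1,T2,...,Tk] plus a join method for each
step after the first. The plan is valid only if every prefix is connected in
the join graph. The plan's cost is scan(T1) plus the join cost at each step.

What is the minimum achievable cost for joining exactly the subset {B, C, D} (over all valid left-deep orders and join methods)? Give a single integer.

4500

Selinger DP over subsets of {B,C,D}:
  {B}: scan cost=300, card=300
  {D}: scan cost=50, card=50
  {C}: scan cost=50, card=50
  {BD}: card=3000; try (D,hash)→1200, (B,merge)→3400, (D,merge)→3650, (B,hash)→5500, (B,nl)→15050, (D,nl)→15300; best=1200 via (D,hash)
  {CD}: card=100; try (D,hash)→700, (C,hash)→700, (D,merge)→750, (C,merge)→750, (D,nl)→2550, (C,nl)→2550; best=700 via (D,hash)
  {BCD}: card=6000; try (B,merge)→4500, (C,hash)→4800, (B,hash)→6200, (B,nl)→30700, (C,merge)→40550, (C,nl)→151200; best=4500 via (B,merge)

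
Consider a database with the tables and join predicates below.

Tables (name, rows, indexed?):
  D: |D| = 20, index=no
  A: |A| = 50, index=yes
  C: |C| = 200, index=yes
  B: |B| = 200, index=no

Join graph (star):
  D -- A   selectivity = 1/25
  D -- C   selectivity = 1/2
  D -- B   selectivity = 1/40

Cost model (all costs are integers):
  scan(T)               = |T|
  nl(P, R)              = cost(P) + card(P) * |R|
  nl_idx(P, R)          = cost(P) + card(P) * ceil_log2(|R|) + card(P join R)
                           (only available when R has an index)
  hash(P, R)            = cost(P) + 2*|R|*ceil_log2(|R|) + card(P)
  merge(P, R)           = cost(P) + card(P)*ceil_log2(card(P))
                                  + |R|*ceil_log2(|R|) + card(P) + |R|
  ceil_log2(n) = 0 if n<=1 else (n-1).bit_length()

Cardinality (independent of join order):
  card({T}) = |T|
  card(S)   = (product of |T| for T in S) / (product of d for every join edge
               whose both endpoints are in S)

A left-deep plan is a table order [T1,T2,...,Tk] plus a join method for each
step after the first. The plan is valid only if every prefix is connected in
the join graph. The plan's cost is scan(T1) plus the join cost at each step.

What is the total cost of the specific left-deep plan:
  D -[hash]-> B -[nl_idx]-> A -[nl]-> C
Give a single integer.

step 1: scan D: cost=20, card=20
step 2: join B via hash
    card(P join B) = 20*200/(40) = 100
    cost = 20 + 2*200*8 + 20 = 3240
step 3: join A via nl_idx
    card(P join A) = 100*50/(25) = 200
    cost = 3240 + 100*6 + 200 = 4040
step 4: join C via nl
    card(P join C) = 200*200/(2) = 20000
    cost = 4040 + 200*200 = 44040

44040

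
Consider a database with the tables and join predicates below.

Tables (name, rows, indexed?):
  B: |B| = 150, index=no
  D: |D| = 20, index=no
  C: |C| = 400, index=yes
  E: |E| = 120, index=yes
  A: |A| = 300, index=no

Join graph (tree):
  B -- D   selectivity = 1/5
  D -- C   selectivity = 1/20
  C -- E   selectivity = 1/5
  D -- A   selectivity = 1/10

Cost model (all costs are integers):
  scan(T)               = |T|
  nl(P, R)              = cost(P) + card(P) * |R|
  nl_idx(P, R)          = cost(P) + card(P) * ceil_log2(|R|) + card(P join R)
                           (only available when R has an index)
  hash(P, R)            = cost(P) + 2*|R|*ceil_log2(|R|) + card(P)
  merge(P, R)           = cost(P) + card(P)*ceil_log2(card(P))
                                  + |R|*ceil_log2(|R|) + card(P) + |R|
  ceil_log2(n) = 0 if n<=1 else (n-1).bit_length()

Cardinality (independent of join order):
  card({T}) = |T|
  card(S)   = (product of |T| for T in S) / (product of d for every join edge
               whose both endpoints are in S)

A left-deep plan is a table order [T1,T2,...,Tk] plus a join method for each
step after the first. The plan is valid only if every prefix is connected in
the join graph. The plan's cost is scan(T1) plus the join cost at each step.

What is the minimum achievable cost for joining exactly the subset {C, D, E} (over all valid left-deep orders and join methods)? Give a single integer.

Selinger DP over subsets of {C,D,E}:
  {D}: scan cost=20, card=20
  {C}: scan cost=400, card=400
  {E}: scan cost=120, card=120
  {CD}: card=400; try (C,nl_idx)→600, (D,hash)→1000, (C,merge)→4140, (D,merge)→4520, (C,hash)→7240, (C,nl)→8020 …(+1); best=600 via (C,nl_idx)
  {CE}: card=9600; try (E,hash)→2480, (C,merge)→5080, (E,merge)→5360, (C,hash)→7440, (C,nl_idx)→10800, (E,nl_idx)→12800 …(+2); best=2480 via (E,hash)
  {CDE}: card=9600; try (E,hash)→2680, (E,merge)→5560, (D,hash)→12280, (E,nl_idx)→13000, (E,nl)→48600, (D,merge)→146600 …(+1); best=2680 via (E,hash)

2680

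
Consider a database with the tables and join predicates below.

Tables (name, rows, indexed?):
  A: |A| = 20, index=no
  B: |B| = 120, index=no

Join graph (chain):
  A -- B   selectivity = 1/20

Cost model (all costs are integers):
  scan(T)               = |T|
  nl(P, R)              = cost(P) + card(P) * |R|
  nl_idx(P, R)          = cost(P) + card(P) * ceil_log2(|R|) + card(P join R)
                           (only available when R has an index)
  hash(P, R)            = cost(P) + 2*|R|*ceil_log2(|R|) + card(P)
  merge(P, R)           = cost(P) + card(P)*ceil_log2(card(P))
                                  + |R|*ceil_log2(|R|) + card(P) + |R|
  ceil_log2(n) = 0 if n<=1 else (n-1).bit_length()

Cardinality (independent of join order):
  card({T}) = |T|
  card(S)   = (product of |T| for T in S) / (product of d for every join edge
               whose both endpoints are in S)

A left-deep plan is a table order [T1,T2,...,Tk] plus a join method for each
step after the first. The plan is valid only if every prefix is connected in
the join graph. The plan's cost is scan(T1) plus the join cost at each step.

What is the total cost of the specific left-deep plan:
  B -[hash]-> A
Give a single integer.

step 1: scan B: cost=120, card=120
step 2: join A via hash
    card(P join A) = 120*20/(20) = 120
    cost = 120 + 2*20*5 + 120 = 440

440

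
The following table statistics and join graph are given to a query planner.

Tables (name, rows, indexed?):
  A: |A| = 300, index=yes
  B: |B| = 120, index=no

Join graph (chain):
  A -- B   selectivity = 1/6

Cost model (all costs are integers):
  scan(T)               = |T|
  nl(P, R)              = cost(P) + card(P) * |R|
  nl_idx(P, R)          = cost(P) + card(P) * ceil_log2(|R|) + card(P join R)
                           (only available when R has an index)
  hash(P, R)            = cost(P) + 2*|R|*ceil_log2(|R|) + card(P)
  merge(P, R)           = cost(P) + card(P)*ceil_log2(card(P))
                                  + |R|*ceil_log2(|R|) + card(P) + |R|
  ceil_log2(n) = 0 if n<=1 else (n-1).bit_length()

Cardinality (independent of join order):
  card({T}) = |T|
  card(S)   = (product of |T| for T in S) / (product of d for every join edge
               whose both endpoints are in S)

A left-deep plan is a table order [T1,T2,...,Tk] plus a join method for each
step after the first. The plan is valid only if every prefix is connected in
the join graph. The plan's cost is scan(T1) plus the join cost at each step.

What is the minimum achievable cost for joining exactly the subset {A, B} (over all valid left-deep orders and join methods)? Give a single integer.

2280

Selinger DP over subsets of {A,B}:
  {A}: scan cost=300, card=300
  {B}: scan cost=120, card=120
  {AB}: card=6000; try (B,hash)→2280, (A,merge)→4080, (B,merge)→4260, (A,hash)→5640, (A,nl_idx)→7200, (A,nl)→36120 …(+1); best=2280 via (B,hash)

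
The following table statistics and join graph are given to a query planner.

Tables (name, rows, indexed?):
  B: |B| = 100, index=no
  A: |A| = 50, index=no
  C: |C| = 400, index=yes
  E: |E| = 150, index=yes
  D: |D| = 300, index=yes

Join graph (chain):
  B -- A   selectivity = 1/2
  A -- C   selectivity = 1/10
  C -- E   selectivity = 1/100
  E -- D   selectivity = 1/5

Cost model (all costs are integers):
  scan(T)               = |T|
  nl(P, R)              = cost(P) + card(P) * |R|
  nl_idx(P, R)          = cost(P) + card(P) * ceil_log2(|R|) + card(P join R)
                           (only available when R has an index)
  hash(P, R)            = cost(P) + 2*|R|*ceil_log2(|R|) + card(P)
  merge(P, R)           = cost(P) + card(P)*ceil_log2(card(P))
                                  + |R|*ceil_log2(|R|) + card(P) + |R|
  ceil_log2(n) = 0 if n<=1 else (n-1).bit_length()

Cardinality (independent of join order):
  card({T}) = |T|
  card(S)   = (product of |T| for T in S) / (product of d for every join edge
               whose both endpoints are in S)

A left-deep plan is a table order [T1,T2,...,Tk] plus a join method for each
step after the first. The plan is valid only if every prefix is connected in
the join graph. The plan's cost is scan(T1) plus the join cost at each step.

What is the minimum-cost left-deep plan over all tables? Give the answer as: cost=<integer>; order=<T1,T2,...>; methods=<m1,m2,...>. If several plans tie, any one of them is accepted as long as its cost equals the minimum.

cost=163100; order=E,C,A,B,D; methods=nl_idx,hash,hash,hash

Selinger DP (subsets sized 1..n):
  {B}: scan cost=100, card=100
  {A}: scan cost=50, card=50
  {C}: scan cost=400, card=400
  {E}: scan cost=150, card=150
  {D}: scan cost=300, card=300
  {AB}: card=2500; try (A,hash)→800, (B,merge)→1200, (A,merge)→1250, (B,hash)→1500, (B,nl)→5050, (A,nl)→5100; best=800 via (A,hash)
  {AC}: card=2000; try (A,hash)→1400, (C,nl_idx)→2500, (C,merge)→4400, (A,merge)→4750, (C,hash)→7300, (C,nl)→20050 …(+1); best=1400 via (A,hash)
  {CE}: card=600; try (C,nl_idx)→2100, (E,hash)→3200, (E,nl_idx)→4200, (C,merge)→5500, (E,merge)→5750, (C,hash)→7500 …(+2); best=2100 via (C,nl_idx)
  {DE}: card=9000; try (E,hash)→3000, (D,merge)→4500, (E,merge)→4650, (D,hash)→5700, (D,nl_idx)→10500, (E,nl_idx)→11700 …(+2); best=3000 via (E,hash)
  {ABC}: card=100000; try (B,hash)→4800, (C,hash)→10500, (B,merge)→26200, (C,merge)→37300, (C,nl_idx)→123300, (B,nl)→201400 …(+1); best=4800 via (B,hash)
  {ACE}: card=3000; try (A,hash)→3300, (E,hash)→5800, (A,merge)→9050, (E,nl_idx)→20400, (E,merge)→26750, (A,nl)→32100 …(+1); best=3300 via (A,hash)
  {CDE}: card=36000; try (D,hash)→8100, (D,merge)→11700, (C,hash)→19200, (D,nl_idx)→43500, (C,nl_idx)→120000, (C,merge)→142000 …(+2); best=8100 via (D,hash)
  {ABCE}: card=150000; try (B,hash)→7700, (B,merge)→43100, (E,hash)→107200, (B,nl)→303300, (E,nl_idx)→954800, (E,merge)→1806150 …(+1); best=7700 via (B,hash)
  {ACDE}: card=180000; try (D,hash)→11700, (A,hash)→44700, (D,merge)→45300, (D,nl_idx)→210300, (A,merge)→620450, (D,nl)→903300 …(+1); best=11700 via (D,hash)
  {ABCDE}: card=9000000; try (D,hash)→163100, (B,hash)→193100, (D,merge)→2860700, (B,merge)→3432500, (D,nl_idx)→10357700, (B,nl)→18011700 …(+1); best=163100 via (D,hash)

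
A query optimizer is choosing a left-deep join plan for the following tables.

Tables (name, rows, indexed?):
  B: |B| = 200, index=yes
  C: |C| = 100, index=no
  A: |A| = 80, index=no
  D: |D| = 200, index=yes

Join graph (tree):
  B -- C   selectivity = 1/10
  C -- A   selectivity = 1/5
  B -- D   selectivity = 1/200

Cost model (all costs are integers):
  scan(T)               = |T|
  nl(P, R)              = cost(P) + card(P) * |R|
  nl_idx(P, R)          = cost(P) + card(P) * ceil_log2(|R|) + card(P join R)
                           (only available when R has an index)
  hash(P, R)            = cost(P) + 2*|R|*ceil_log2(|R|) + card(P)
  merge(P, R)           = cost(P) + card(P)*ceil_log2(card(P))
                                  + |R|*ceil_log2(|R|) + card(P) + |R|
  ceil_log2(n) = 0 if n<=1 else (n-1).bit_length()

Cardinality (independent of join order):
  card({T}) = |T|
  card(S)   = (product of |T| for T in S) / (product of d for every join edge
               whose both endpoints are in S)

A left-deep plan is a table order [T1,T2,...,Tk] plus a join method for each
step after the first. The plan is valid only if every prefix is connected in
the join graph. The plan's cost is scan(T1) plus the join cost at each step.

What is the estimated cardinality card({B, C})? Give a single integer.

2000

Tables in S: B(200), C(100)
Edges inside S: B-C(d=10)
numerator = 200 * 100 = 20000
denominator = 10 = 10
card(S) = 20000 / 10 = 2000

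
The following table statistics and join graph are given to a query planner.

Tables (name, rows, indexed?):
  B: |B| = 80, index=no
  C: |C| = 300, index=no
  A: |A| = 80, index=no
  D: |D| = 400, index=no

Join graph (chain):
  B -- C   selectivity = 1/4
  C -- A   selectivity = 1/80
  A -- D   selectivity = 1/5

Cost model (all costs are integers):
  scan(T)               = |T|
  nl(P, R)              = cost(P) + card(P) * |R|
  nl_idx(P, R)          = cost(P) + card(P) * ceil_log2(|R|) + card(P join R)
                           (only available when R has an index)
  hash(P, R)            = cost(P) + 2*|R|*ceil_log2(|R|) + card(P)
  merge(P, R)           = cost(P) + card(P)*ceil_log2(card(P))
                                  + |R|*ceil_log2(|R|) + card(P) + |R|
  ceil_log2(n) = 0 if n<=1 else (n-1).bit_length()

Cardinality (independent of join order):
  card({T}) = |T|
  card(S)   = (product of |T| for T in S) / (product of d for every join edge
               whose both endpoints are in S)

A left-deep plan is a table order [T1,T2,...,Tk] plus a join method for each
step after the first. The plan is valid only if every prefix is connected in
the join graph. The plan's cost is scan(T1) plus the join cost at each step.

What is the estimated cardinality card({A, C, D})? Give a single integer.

24000

Tables in S: A(80), C(300), D(400)
Edges inside S: C-A(d=80), A-D(d=5)
numerator = 80 * 300 * 400 = 9600000
denominator = 80 * 5 = 400
card(S) = 9600000 / 400 = 24000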